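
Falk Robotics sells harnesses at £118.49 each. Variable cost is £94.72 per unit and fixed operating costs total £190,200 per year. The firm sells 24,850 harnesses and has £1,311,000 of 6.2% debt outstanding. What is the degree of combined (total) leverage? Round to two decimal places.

1.85

Contribution at this volume is 24,850 × £23.77 = £590,684.50.
Subtracting fixed costs: EBIT = £590,684.50 − £190,200 = £400,484.50. Interest = £81,282.00.
DOL = £590,684.50 ÷ £400,484.50 = 1.4749; DFL = £400,484.50 ÷ £319,202.50 = 1.2546.
DCL = DOL × DFL = 1.4749 × 1.2546 = 1.8504.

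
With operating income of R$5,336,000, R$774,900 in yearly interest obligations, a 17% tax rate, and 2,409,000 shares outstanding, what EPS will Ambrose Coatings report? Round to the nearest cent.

R$1.57

Interest = R$774,900.00, so EBT = R$5,336,000 − R$774,900.00 = R$4,561,100.00.
Net income = R$4,561,100.00 × (1 − 0.17) = R$3,785,713.00.
Per share: R$3,785,713.00 / 2,409,000 shares = R$1.57.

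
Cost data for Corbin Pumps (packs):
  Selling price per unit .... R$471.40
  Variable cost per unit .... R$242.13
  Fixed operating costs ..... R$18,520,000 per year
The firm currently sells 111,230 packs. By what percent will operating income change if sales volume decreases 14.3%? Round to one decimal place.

At 111,230 units, contribution = 111,230 × R$229.27 = R$25,501,702.10.
Subtracting fixed costs: EBIT = R$25,501,702.10 − R$18,520,000 = R$6,981,702.10.
So DOL = total CM / EBIT = R$25,501,702.10 / R$6,981,702.10 = 3.6526.
Operating income changes by 3.6526 × -14.3% = -52.2%.

-52.2%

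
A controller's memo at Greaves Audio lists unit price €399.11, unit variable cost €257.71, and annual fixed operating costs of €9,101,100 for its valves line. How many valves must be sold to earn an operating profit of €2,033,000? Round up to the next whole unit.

78,742 valves

Contribution margin per unit = €399.11 − €257.71 = €141.40.
Units = (FC + target) / CM = (€9,101,100 + €2,033,000) / €141.40 = 78,741.87, so 78,742 valves.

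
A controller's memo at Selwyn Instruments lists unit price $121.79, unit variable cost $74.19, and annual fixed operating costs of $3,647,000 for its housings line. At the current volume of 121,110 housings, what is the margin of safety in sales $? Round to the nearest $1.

Contribution margin per unit = $121.79 − $74.19 = $47.60. Break-even units = $3,647,000 ÷ $47.60 = 76,617.65; break-even revenue = 76,617.65 × $121.79 = $9,331,263.24.
Actual sales revenue = 121,110 × $121.79 = $14,749,986.90.
Margin of safety = $14,749,986.90 − $9,331,263.24 = $5,418,724.

$5,418,724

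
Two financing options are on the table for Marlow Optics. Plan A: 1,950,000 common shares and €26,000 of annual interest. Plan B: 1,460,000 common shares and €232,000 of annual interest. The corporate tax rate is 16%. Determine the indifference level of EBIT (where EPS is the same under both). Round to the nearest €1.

€845,796

At indifference, (EBIT − 26,000)(1 − t)/1,950,000 = (EBIT − 232,000)(1 − t)/1,460,000.
The (1 − t) factor cancels: (EBIT − 26,000) × 1,460,000 = (EBIT − 232,000) × 1,950,000.
EBIT × (1,950,000 − 1,460,000) = 232,000 × 1,950,000 − 26,000 × 1,460,000 = 414,440,000,000, so EBIT = 414,440,000,000 ÷ 490,000 = 845,795.92.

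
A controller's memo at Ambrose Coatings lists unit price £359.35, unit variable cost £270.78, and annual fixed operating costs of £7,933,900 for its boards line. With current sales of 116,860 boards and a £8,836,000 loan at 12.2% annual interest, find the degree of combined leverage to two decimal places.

Contribution at this volume is 116,860 × £88.57 = £10,350,290.20.
Subtracting fixed costs: EBIT = £10,350,290.20 − £7,933,900 = £2,416,390.20. Interest = £1,077,992.00.
DOL = £10,350,290.20 ÷ £2,416,390.20 = 4.2834; DFL = £2,416,390.20 ÷ £1,338,398.20 = 1.8054.
Combined leverage = 4.2834 × 1.8054 = 7.7333.

7.73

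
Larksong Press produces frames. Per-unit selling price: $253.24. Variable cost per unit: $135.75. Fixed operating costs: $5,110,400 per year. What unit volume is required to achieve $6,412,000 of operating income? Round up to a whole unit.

Unit CM = price − variable cost = $253.24 − $135.75 = $117.49.
Required volume = (fixed costs + target profit) ÷ CM = ($5,110,400 + $6,412,000) ÷ $117.49 = 98,071.33, so 98,072 frames.

98,072 frames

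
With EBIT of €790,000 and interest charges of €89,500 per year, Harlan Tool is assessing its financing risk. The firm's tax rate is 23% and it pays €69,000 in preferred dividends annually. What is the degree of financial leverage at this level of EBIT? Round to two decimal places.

Interest = €89,500.00.
Pre-tax preferred-dividend burden = €69,000 ÷ (1 − 0.23) = €89,610.39.
DFL = EBIT ÷ [EBIT − I − D_p/(1−t)] = €790,000 ÷ [€790,000 − €89,500.00 − €89,610.39] = €790,000 ÷ €610,889.61 = 1.2932.

1.29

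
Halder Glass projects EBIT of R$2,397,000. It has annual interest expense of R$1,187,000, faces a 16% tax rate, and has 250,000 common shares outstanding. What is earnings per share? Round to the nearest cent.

Pre-tax income = R$2,397,000 − R$1,187,000.00 = R$1,210,000.00.
Net income = R$1,210,000.00 × (1 − 0.16) = R$1,016,400.00.
Per share: R$1,016,400.00 / 250,000 shares = R$4.07.

R$4.07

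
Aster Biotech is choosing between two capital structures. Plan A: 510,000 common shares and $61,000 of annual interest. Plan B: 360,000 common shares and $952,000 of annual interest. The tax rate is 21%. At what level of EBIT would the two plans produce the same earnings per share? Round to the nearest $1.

$3,090,400

Set EPS_A = EPS_B: (EBIT − $61,000)(1 − 0.21) ÷ 510,000 = (EBIT − $952,000)(1 − 0.21) ÷ 360,000.
Cancelling (1 − t) and cross-multiplying: 360,000·(EBIT − 61,000) = 510,000·(EBIT − 952,000).
EBIT × (510,000 − 360,000) = 952,000 × 510,000 − 61,000 × 360,000 = 463,560,000,000, so EBIT = 463,560,000,000 ÷ 150,000 = 3,090,400.00.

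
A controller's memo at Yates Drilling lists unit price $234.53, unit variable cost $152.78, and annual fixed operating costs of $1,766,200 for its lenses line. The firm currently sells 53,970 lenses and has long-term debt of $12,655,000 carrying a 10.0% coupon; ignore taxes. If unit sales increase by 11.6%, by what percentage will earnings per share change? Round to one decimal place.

+37.1%

Contribution at this volume is 53,970 × $81.75 = $4,412,047.50.
Subtracting fixed costs: EBIT = $4,412,047.50 − $1,766,200 = $2,645,847.50.
After interest of $1,265,500.00, pre-tax earnings = $1,380,347.50.
Degree of combined leverage = contribution ÷ (EBIT − I) = $4,412,047.50 ÷ $1,380,347.50 = 3.1963.
%ΔEPS = DCL × %ΔSales = 3.1963 × +11.6% = +37.1%.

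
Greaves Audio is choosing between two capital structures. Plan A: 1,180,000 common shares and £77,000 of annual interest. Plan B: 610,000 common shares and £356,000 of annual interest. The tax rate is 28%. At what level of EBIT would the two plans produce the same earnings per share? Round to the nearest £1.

At indifference, (EBIT − 77,000)(1 − t)/1,180,000 = (EBIT − 356,000)(1 − t)/610,000.
Cancelling (1 − t) and cross-multiplying: 610,000·(EBIT − 77,000) = 1,180,000·(EBIT − 356,000).
EBIT × (1,180,000 − 610,000) = 356,000 × 1,180,000 − 77,000 × 610,000 = 373,110,000,000, so EBIT = 373,110,000,000 ÷ 570,000 = 654,578.95.

£654,579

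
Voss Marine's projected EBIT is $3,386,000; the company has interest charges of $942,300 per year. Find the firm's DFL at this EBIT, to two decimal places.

1.39

Annual interest charges come to $942,300.00.
DFL = EBIT ÷ (EBIT − I) = $3,386,000 ÷ ($3,386,000 − $942,300.00) = $3,386,000 ÷ $2,443,700.00 = 1.3856.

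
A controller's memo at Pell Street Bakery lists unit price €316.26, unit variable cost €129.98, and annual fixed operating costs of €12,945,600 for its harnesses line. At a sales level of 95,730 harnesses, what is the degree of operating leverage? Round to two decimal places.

At 95,730 units, contribution = 95,730 × €186.28 = €17,832,584.40.
EBIT = €17,832,584.40 − €12,945,600 = €4,886,984.40.
So DOL = total CM / EBIT = €17,832,584.40 / €4,886,984.40 = 3.6490.

3.65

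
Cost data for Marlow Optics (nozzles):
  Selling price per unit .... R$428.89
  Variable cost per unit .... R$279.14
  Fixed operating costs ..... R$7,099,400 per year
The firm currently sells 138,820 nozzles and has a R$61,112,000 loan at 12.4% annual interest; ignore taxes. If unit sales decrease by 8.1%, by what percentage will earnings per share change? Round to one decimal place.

-27.6%

Total contribution margin = 138,820 × R$149.75 = R$20,788,295.00.
Operating income = contribution − fixed costs = R$20,788,295.00 − R$7,099,400 = R$13,688,895.00.
After interest of R$7,577,888.00, pre-tax earnings = R$6,111,007.00.
DCL = total CM / (EBIT − I) = R$20,788,295.00 / R$6,111,007.00 = 3.4018.
EPS therefore changes by 3.4018 × (-8.1%) = -27.6%.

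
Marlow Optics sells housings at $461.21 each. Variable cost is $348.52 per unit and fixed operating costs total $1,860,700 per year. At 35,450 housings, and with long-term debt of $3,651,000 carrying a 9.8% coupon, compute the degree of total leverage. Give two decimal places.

2.25

Total contribution margin = 35,450 × $112.69 = $3,994,860.50.
Operating income = contribution − fixed costs = $3,994,860.50 − $1,860,700 = $2,134,160.50. Interest = $357,798.00.
DOL = $3,994,860.50 ÷ $2,134,160.50 = 1.8719; DFL = $2,134,160.50 ÷ $1,776,362.50 = 1.2014.
DCL = DOL × DFL = 1.8719 × 1.2014 = 2.2489.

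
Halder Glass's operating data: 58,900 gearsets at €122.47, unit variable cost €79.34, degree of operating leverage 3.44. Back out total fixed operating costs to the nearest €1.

Contribution at this volume is 58,900 × €43.13 = €2,540,357.00.
DOL = contribution / EBIT, so EBIT = €2,540,357.00 / 3.44 = €738,475.87.
And FC = contribution − EBIT = €2,540,357.00 − €738,475.87 = €1,801,881.

€1,801,881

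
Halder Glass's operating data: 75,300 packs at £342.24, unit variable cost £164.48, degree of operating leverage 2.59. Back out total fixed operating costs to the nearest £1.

£8,217,248

Total contribution margin = 75,300 × £177.76 = £13,385,328.00.
DOL = contribution / EBIT, so EBIT = £13,385,328.00 / 2.59 = £5,168,080.31.
And FC = contribution − EBIT = £13,385,328.00 − £5,168,080.31 = £8,217,248.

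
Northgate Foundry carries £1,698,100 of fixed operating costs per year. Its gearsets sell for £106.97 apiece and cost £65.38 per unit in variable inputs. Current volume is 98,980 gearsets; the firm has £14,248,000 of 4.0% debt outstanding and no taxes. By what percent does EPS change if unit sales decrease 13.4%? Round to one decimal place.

-29.8%

Contribution at this volume is 98,980 × £41.59 = £4,116,578.20.
Subtracting fixed costs: EBIT = £4,116,578.20 − £1,698,100 = £2,418,478.20.
Interest = £569,920.00, so EBIT − I = £1,848,558.20.
DCL = total CM / (EBIT − I) = £4,116,578.20 / £1,848,558.20 = 2.2269.
EPS therefore changes by 2.2269 × (-13.4%) = -29.8%.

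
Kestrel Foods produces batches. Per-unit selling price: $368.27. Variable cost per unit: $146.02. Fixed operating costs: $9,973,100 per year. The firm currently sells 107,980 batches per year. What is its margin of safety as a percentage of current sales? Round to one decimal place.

58.4%

Each unit contributes $368.27 − $146.02 = $222.25. Break-even units = $9,973,100 ÷ $222.25 = 44,873.34; break-even revenue = 44,873.34 × $368.27 = $16,525,505.23.
Current sales = 107,980 × $368.27 = $39,765,794.60.
Margin of safety = ($39,765,794.60 − $16,525,505.23) ÷ $39,765,794.60 = 58.4%.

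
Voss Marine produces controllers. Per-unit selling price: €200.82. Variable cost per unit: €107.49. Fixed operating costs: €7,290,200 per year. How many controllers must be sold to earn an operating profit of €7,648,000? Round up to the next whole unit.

Unit CM = price − variable cost = €200.82 − €107.49 = €93.33.
Need Q such that Q × €93.33 − €7,290,200 = €7,648,000, i.e. Q = €14,938,200 / €93.33 = 160,057.86 → 160,058.

160,058 controllers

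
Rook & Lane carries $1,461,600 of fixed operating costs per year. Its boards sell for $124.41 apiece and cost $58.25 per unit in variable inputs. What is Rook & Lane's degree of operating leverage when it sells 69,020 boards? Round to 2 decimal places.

Contribution at this volume is 69,020 × $66.16 = $4,566,363.20.
Subtracting fixed costs: EBIT = $4,566,363.20 − $1,461,600 = $3,104,763.20.
Degree of operating leverage = $4,566,363.20 / $3,104,763.20 = 1.4708.

1.47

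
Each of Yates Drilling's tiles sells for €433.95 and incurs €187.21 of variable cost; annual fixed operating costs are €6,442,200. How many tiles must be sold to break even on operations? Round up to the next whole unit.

26,110 tiles

Unit CM = price − variable cost = €433.95 − €187.21 = €246.74.
Break-even Q = €6,442,200 / €246.74 = 26,109.26 → 26,110 tiles.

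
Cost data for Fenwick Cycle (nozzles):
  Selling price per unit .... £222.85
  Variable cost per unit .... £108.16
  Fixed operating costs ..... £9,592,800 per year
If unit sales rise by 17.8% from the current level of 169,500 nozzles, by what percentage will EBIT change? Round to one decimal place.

At 169,500 units, contribution = 169,500 × £114.69 = £19,439,955.00.
Subtracting fixed costs: EBIT = £19,439,955.00 − £9,592,800 = £9,847,155.00.
So DOL = total CM / EBIT = £19,439,955.00 / £9,847,155.00 = 1.9742.
So EBIT moves 1.9742 × (+17.8%) = +35.1%.

+35.1%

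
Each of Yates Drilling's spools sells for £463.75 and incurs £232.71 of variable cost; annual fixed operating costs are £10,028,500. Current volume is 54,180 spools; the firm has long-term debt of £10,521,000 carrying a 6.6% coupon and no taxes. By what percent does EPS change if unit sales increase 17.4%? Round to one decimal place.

+121.4%

Contribution at this volume is 54,180 × £231.04 = £12,517,747.20.
Subtracting fixed costs: EBIT = £12,517,747.20 − £10,028,500 = £2,489,247.20.
After interest of £694,386.00, pre-tax earnings = £1,794,861.20.
Degree of combined leverage = contribution ÷ (EBIT − I) = £12,517,747.20 ÷ £1,794,861.20 = 6.9742.
EPS therefore changes by 6.9742 × (+17.4%) = +121.4%.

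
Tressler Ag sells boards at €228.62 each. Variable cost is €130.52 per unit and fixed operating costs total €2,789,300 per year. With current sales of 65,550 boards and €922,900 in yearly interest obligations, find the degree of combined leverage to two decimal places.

2.37

At 65,550 units, contribution = 65,550 × €98.10 = €6,430,455.00.
EBIT = €6,430,455.00 − €2,789,300 = €3,641,155.00. Interest = €922,900.00.
DOL = €6,430,455.00 ÷ €3,641,155.00 = 1.7660; DFL = €3,641,155.00 ÷ €2,718,255.00 = 1.3395.
DCL = DOL × DFL = 1.7660 × 1.3395 = 2.3656.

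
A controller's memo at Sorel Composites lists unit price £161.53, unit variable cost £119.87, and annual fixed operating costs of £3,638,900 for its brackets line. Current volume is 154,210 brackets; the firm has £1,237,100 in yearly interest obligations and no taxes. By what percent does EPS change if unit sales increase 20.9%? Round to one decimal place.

Contribution at this volume is 154,210 × £41.66 = £6,424,388.60.
Subtracting fixed costs: EBIT = £6,424,388.60 − £3,638,900 = £2,785,488.60.
After interest of £1,237,100.00, pre-tax earnings = £1,548,388.60.
DCL = total CM / (EBIT − I) = £6,424,388.60 / £1,548,388.60 = 4.1491.
EPS therefore changes by 4.1491 × (+20.9%) = +86.7%.

+86.7%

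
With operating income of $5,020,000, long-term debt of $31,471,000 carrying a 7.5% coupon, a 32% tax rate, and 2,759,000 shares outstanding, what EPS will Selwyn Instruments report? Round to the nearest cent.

Pre-tax income = $5,020,000 − $2,360,325.00 = $2,659,675.00.
Net income = $2,659,675.00 × (1 − 0.32) = $1,808,579.00.
EPS = $1,808,579.00 ÷ 2,759,000 = $0.66.

$0.66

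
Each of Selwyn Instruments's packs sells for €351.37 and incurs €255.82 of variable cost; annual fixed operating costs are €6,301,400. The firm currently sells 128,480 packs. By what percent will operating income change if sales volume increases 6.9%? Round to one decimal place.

+14.2%

Total contribution margin = 128,480 × €95.55 = €12,276,264.00.
Operating income = contribution − fixed costs = €12,276,264.00 − €6,301,400 = €5,974,864.00.
So DOL = total CM / EBIT = €12,276,264.00 / €5,974,864.00 = 2.0547.
So EBIT moves 2.0547 × (+6.9%) = +14.2%.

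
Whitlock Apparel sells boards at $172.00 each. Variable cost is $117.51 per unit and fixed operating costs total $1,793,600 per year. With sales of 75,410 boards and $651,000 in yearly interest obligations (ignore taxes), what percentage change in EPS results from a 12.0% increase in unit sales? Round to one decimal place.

+29.6%

Total contribution margin = 75,410 × $54.49 = $4,109,090.90.
EBIT = $4,109,090.90 − $1,793,600 = $2,315,490.90.
After interest of $651,000.00, pre-tax earnings = $1,664,490.90.
DCL = total CM / (EBIT − I) = $4,109,090.90 / $1,664,490.90 = 2.4687.
EPS therefore changes by 2.4687 × (+12.0%) = +29.6%.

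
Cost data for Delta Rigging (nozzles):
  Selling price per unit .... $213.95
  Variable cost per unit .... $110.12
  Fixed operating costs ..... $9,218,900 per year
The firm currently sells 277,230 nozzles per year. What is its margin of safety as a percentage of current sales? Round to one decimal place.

68.0%

Unit CM = price − variable cost = $213.95 − $110.12 = $103.83. Break-even units = $9,218,900 ÷ $103.83 = 88,788.40; break-even revenue = 88,788.40 × $213.95 = $18,996,279.06.
Current sales = 277,230 × $213.95 = $59,313,358.50.
Margin of safety = ($59,313,358.50 − $18,996,279.06) ÷ $59,313,358.50 = 68.0%.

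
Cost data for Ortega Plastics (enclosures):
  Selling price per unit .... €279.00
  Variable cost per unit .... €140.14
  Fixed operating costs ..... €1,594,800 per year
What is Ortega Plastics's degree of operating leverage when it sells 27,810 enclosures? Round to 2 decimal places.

Total contribution margin = 27,810 × €138.86 = €3,861,696.60.
Subtracting fixed costs: EBIT = €3,861,696.60 − €1,594,800 = €2,266,896.60.
Degree of operating leverage = €3,861,696.60 / €2,266,896.60 = 1.7035.

1.70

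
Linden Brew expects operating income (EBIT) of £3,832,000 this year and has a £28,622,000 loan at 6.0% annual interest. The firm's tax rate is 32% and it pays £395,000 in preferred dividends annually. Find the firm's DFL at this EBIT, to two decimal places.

Annual interest charges come to £1,717,320.00.
Pre-tax preferred-dividend burden = £395,000 ÷ (1 − 0.32) = £580,882.35.
DFL = EBIT ÷ [EBIT − I − D_p/(1−t)] = £3,832,000 ÷ [£3,832,000 − £1,717,320.00 − £580,882.35] = £3,832,000 ÷ £1,533,797.65 = 2.4984.

2.50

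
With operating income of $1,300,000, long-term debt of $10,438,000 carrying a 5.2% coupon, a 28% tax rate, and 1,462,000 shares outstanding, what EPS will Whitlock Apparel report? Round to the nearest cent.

$0.37

Pre-tax income = $1,300,000 − $542,776.00 = $757,224.00.
After tax at 28%: net income = $757,224.00 × 0.72 = $545,201.28.
Per share: $545,201.28 / 1,462,000 shares = $0.37.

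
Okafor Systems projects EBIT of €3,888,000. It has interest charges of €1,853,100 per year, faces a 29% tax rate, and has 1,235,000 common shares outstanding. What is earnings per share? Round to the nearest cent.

Interest = €1,853,100.00, so EBT = €3,888,000 − €1,853,100.00 = €2,034,900.00.
Net income = €2,034,900.00 × (1 − 0.29) = €1,444,779.00.
EPS = €1,444,779.00 ÷ 1,235,000 = €1.17.

€1.17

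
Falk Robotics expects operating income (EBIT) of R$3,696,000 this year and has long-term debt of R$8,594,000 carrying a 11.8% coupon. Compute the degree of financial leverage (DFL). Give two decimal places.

Annual interest charges come to R$1,014,092.00.
DFL = EBIT ÷ (EBIT − I) = R$3,696,000 ÷ (R$3,696,000 − R$1,014,092.00) = R$3,696,000 ÷ R$2,681,908.00 = 1.3781.

1.38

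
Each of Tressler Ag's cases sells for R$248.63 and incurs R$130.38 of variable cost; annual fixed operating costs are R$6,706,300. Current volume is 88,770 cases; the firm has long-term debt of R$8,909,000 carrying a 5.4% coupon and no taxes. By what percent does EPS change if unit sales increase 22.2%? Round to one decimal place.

+70.4%

Contribution at this volume is 88,770 × R$118.25 = R$10,497,052.50.
EBIT = R$10,497,052.50 − R$6,706,300 = R$3,790,752.50.
Interest = R$481,086.00, so EBIT − I = R$3,309,666.50.
Degree of combined leverage = contribution ÷ (EBIT − I) = R$10,497,052.50 ÷ R$3,309,666.50 = 3.1716.
%ΔEPS = DCL × %ΔSales = 3.1716 × +22.2% = +70.4%.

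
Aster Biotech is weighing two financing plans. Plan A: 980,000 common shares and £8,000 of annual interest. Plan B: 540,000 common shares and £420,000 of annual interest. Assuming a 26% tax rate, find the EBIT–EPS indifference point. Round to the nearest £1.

£925,636

Set EPS_A = EPS_B: (EBIT − £8,000)(1 − 0.26) ÷ 980,000 = (EBIT − £420,000)(1 − 0.26) ÷ 540,000.
Cancelling (1 − t) and cross-multiplying: 540,000·(EBIT − 8,000) = 980,000·(EBIT − 420,000).
Solving, EBIT = (420,000·980,000 − 8,000·540,000) / (980,000 − 540,000) = 407,280,000,000 / 440,000 = 925,636.36.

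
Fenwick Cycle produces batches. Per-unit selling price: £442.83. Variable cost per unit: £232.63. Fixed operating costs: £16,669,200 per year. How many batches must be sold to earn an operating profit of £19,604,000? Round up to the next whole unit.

Each unit contributes £442.83 − £232.63 = £210.20.
Units = (FC + target) / CM = (£16,669,200 + £19,604,000) / £210.20 = 172,565.18, so 172,566 batches.

172,566 batches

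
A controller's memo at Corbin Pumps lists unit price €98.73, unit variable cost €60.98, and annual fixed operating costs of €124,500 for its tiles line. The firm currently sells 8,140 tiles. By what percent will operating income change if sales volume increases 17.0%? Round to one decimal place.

At 8,140 units, contribution = 8,140 × €37.75 = €307,285.00.
EBIT = €307,285.00 − €124,500 = €182,785.00.
So DOL = total CM / EBIT = €307,285.00 / €182,785.00 = 1.6811.
Operating income changes by 1.6811 × +17.0% = +28.6%.

+28.6%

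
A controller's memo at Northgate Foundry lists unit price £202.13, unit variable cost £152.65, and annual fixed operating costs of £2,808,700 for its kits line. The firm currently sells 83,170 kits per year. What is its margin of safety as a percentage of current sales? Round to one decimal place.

31.7%

Each unit contributes £202.13 − £152.65 = £49.48. Break-even units = £2,808,700 ÷ £49.48 = 56,764.35; break-even revenue = 56,764.35 × £202.13 = £11,473,777.91.
Actual sales revenue = 83,170 × £202.13 = £16,811,152.10.
Margin of safety = (£16,811,152.10 − £11,473,777.91) ÷ £16,811,152.10 = 31.7%.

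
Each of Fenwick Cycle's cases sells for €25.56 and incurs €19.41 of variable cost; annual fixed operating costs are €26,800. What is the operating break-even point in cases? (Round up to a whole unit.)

4,358 cases

Each unit contributes €25.56 − €19.41 = €6.15.
Units to break even: €26,800 ÷ €6.15 = 4,357.72, rounded up to 4,358.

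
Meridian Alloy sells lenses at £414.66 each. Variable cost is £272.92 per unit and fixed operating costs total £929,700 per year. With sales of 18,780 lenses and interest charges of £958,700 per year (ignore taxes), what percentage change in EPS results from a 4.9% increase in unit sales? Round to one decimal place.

+16.9%

Contribution at this volume is 18,780 × £141.74 = £2,661,877.20.
Subtracting fixed costs: EBIT = £2,661,877.20 − £929,700 = £1,732,177.20.
Interest = £958,700.00, so EBIT − I = £773,477.20.
DCL = total CM / (EBIT − I) = £2,661,877.20 / £773,477.20 = 3.4414.
%ΔEPS = DCL × %ΔSales = 3.4414 × +4.9% = +16.9%.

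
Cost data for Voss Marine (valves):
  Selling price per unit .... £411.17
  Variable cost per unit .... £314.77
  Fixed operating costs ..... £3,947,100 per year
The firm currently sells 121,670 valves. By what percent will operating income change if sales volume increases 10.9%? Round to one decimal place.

+16.4%

At 121,670 units, contribution = 121,670 × £96.40 = £11,728,988.00.
Subtracting fixed costs: EBIT = £11,728,988.00 − £3,947,100 = £7,781,888.00.
Degree of operating leverage = £11,728,988.00 / £7,781,888.00 = 1.5072.
%ΔEBIT = DOL × %ΔSales = 1.5072 × +10.9% = +16.4%.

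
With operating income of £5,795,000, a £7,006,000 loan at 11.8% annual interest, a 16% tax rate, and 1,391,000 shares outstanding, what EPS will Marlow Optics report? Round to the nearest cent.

£3.00

Pre-tax income = £5,795,000 − £826,708.00 = £4,968,292.00.
After tax at 16%: net income = £4,968,292.00 × 0.84 = £4,173,365.28.
EPS = £4,173,365.28 ÷ 1,391,000 = £3.00.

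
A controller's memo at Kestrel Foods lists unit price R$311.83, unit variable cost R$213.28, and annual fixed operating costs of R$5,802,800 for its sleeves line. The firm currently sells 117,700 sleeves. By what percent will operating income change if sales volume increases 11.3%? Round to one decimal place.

+22.6%

At 117,700 units, contribution = 117,700 × R$98.55 = R$11,599,335.00.
EBIT = R$11,599,335.00 − R$5,802,800 = R$5,796,535.00.
So DOL = total CM / EBIT = R$11,599,335.00 / R$5,796,535.00 = 2.0011.
So EBIT moves 2.0011 × (+11.3%) = +22.6%.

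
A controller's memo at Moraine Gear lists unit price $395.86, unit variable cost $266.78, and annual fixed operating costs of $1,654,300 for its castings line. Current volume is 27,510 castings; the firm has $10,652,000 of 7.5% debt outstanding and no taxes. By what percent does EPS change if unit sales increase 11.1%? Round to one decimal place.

+35.9%

Total contribution margin = 27,510 × $129.08 = $3,550,990.80.
EBIT = $3,550,990.80 − $1,654,300 = $1,896,690.80.
Interest = $798,900.00, so EBIT − I = $1,097,790.80.
DCL = total CM / (EBIT − I) = $3,550,990.80 / $1,097,790.80 = 3.2347.
EPS therefore changes by 3.2347 × (+11.1%) = +35.9%.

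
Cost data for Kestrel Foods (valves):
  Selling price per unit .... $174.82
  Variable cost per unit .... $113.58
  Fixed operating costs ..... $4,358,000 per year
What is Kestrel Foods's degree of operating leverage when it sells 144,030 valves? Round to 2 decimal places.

1.98

Contribution at this volume is 144,030 × $61.24 = $8,820,397.20.
Subtracting fixed costs: EBIT = $8,820,397.20 − $4,358,000 = $4,462,397.20.
DOL = contribution ÷ EBIT = $8,820,397.20 ÷ $4,462,397.20 = 1.9766.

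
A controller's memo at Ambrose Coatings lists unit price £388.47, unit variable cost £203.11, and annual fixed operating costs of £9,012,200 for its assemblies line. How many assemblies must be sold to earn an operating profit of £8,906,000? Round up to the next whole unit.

Contribution margin per unit = £388.47 − £203.11 = £185.36.
Need Q such that Q × £185.36 − £9,012,200 = £8,906,000, i.e. Q = £17,918,200 / £185.36 = 96,667.03 → 96,668.

96,668 assemblies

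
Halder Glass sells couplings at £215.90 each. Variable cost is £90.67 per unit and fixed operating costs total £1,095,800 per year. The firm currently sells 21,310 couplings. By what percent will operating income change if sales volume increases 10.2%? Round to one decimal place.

At 21,310 units, contribution = 21,310 × £125.23 = £2,668,651.30.
EBIT = £2,668,651.30 − £1,095,800 = £1,572,851.30.
Degree of operating leverage = £2,668,651.30 / £1,572,851.30 = 1.6967.
Operating income changes by 1.6967 × +10.2% = +17.3%.

+17.3%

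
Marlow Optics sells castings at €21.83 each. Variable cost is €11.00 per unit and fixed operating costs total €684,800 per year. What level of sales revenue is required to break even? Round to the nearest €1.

CM per unit = €21.83 − €11.00 = €10.83; CM ratio = €10.83 / €21.83 = 0.4961.
Break-even revenue = fixed costs × price ÷ CM = €684,800 × €21.83 ÷ €10.83 = €1,380,349.

€1,380,349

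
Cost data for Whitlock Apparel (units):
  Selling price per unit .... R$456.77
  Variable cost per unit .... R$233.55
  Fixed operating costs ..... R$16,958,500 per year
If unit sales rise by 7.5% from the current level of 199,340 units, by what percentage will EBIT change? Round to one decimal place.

+12.1%

At 199,340 units, contribution = 199,340 × R$223.22 = R$44,496,674.80.
EBIT = R$44,496,674.80 − R$16,958,500 = R$27,538,174.80.
Degree of operating leverage = R$44,496,674.80 / R$27,538,174.80 = 1.6158.
Operating income changes by 1.6158 × +7.5% = +12.1%.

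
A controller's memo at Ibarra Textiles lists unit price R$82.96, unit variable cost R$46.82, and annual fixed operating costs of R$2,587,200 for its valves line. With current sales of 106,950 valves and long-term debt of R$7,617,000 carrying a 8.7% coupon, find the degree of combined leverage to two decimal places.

Contribution at this volume is 106,950 × R$36.14 = R$3,865,173.00.
EBIT = R$3,865,173.00 − R$2,587,200 = R$1,277,973.00. Interest = R$662,679.00, so EBIT − I = R$615,294.00.
Degree of total leverage = total CM / (EBIT − interest) = R$3,865,173.00 / R$615,294.00 = 6.2818.

6.28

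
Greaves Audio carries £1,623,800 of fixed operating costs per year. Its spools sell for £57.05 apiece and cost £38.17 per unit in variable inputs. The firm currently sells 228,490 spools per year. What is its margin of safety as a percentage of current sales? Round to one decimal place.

62.4%

Contribution margin per unit = £57.05 − £38.17 = £18.88. Break-even units = £1,623,800 ÷ £18.88 = 86,006.36; break-even revenue = 86,006.36 × £57.05 = £4,906,662.61.
Current sales = 228,490 × £57.05 = £13,035,354.50.
Margin of safety = (£13,035,354.50 − £4,906,662.61) ÷ £13,035,354.50 = 62.4%.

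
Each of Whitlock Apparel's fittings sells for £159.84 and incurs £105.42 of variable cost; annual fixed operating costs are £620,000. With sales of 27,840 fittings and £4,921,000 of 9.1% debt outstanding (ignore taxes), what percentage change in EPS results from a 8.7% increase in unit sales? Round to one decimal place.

Contribution at this volume is 27,840 × £54.42 = £1,515,052.80.
EBIT = £1,515,052.80 − £620,000 = £895,052.80.
Interest = £447,811.00, so EBIT − I = £447,241.80.
Degree of combined leverage = contribution ÷ (EBIT − I) = £1,515,052.80 ÷ £447,241.80 = 3.3875.
EPS therefore changes by 3.3875 × (+8.7%) = +29.5%.

+29.5%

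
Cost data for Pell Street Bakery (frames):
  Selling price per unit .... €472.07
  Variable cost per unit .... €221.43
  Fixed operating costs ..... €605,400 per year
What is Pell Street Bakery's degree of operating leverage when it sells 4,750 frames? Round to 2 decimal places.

2.03

At 4,750 units, contribution = 4,750 × €250.64 = €1,190,540.00.
Subtracting fixed costs: EBIT = €1,190,540.00 − €605,400 = €585,140.00.
So DOL = total CM / EBIT = €1,190,540.00 / €585,140.00 = 2.0346.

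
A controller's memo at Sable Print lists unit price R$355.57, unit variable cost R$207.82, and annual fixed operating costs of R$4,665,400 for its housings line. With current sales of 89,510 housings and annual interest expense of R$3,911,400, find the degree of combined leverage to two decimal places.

Total contribution margin = 89,510 × R$147.75 = R$13,225,102.50.
EBIT = R$13,225,102.50 − R$4,665,400 = R$8,559,702.50. Interest = R$3,911,400.00.
DOL = R$13,225,102.50 ÷ R$8,559,702.50 = 1.5450; DFL = R$8,559,702.50 ÷ R$4,648,302.50 = 1.8415.
Combined leverage = 1.5450 × 1.8415 = 2.8451.

2.85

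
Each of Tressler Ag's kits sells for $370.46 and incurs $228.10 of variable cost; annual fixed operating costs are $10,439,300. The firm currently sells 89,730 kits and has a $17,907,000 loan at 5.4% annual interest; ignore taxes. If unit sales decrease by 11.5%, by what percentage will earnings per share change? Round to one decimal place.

-107.4%

Contribution at this volume is 89,730 × $142.36 = $12,773,962.80.
Subtracting fixed costs: EBIT = $12,773,962.80 − $10,439,300 = $2,334,662.80.
After interest of $966,978.00, pre-tax earnings = $1,367,684.80.
DCL = total CM / (EBIT − I) = $12,773,962.80 / $1,367,684.80 = 9.3398.
%ΔEPS = DCL × %ΔSales = 9.3398 × -11.5% = -107.4%.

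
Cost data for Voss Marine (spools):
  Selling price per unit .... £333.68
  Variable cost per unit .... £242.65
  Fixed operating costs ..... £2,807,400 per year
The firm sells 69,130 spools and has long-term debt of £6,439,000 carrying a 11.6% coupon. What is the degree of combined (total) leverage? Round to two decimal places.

Contribution at this volume is 69,130 × £91.03 = £6,292,903.90.
EBIT = £6,292,903.90 − £2,807,400 = £3,485,503.90. Interest = £746,924.00.
DOL = £6,292,903.90 ÷ £3,485,503.90 = 1.8055; DFL = £3,485,503.90 ÷ £2,738,579.90 = 1.2727.
DCL = DOL × DFL = 1.8055 × 1.2727 = 2.2979.

2.30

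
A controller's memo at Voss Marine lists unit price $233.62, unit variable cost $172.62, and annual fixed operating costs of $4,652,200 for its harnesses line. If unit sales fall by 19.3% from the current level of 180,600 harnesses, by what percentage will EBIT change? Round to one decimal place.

At 180,600 units, contribution = 180,600 × $61.00 = $11,016,600.00.
Subtracting fixed costs: EBIT = $11,016,600.00 − $4,652,200 = $6,364,400.00.
So DOL = total CM / EBIT = $11,016,600.00 / $6,364,400.00 = 1.7310.
%ΔEBIT = DOL × %ΔSales = 1.7310 × -19.3% = -33.4%.

-33.4%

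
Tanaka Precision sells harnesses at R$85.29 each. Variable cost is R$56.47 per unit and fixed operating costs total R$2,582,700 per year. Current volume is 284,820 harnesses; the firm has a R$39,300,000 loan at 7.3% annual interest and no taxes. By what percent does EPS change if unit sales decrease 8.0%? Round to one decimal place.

Total contribution margin = 284,820 × R$28.82 = R$8,208,512.40.
EBIT = R$8,208,512.40 − R$2,582,700 = R$5,625,812.40.
Interest = R$2,868,900.00, so EBIT − I = R$2,756,912.40.
Degree of combined leverage = contribution ÷ (EBIT − I) = R$8,208,512.40 ÷ R$2,756,912.40 = 2.9774.
EPS therefore changes by 2.9774 × (-8.0%) = -23.8%.

-23.8%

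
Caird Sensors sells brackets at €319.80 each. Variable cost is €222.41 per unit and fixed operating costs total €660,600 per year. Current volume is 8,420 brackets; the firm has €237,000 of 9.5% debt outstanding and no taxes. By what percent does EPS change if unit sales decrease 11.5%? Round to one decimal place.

-68.9%

Total contribution margin = 8,420 × €97.39 = €820,023.80.
Subtracting fixed costs: EBIT = €820,023.80 − €660,600 = €159,423.80.
Interest = €22,515.00, so EBIT − I = €136,908.80.
DCL = total CM / (EBIT − I) = €820,023.80 / €136,908.80 = 5.9896.
EPS therefore changes by 5.9896 × (-11.5%) = -68.9%.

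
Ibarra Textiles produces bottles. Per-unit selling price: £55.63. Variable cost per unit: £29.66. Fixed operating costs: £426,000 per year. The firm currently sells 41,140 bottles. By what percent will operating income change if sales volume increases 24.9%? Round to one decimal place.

Contribution at this volume is 41,140 × £25.97 = £1,068,405.80.
Operating income = contribution − fixed costs = £1,068,405.80 − £426,000 = £642,405.80.
DOL = contribution ÷ EBIT = £1,068,405.80 ÷ £642,405.80 = 1.6631.
%ΔEBIT = DOL × %ΔSales = 1.6631 × +24.9% = +41.4%.

+41.4%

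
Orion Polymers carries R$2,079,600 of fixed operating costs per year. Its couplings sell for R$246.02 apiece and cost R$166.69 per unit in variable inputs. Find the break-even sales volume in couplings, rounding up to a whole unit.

26,215 couplings

Unit CM = price − variable cost = R$246.02 − R$166.69 = R$79.33.
Break-even Q = R$2,079,600 / R$79.33 = 26,214.55 → 26,215 couplings.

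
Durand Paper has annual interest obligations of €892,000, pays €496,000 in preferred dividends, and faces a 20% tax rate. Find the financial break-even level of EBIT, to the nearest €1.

€1,512,000

Grossing the preferred dividend up to pre-tax terms: €496,000 / (1 − 0.20) = €620,000.00.
Financial break-even EBIT = interest + D_p ÷ (1 − t) = €892,000 + €620,000.00 = €1,512,000.00.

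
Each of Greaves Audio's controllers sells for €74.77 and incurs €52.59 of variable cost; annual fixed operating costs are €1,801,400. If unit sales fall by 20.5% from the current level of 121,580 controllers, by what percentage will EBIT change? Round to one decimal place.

Contribution at this volume is 121,580 × €22.18 = €2,696,644.40.
EBIT = €2,696,644.40 − €1,801,400 = €895,244.40.
Degree of operating leverage = €2,696,644.40 / €895,244.40 = 3.0122.
%ΔEBIT = DOL × %ΔSales = 3.0122 × -20.5% = -61.7%.

-61.7%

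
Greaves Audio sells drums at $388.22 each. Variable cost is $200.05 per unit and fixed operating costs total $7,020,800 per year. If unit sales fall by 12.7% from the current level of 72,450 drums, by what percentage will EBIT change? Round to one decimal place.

Contribution at this volume is 72,450 × $188.17 = $13,632,916.50.
Operating income = contribution − fixed costs = $13,632,916.50 − $7,020,800 = $6,612,116.50.
DOL = contribution ÷ EBIT = $13,632,916.50 ÷ $6,612,116.50 = 2.0618.
So EBIT moves 2.0618 × (-12.7%) = -26.2%.

-26.2%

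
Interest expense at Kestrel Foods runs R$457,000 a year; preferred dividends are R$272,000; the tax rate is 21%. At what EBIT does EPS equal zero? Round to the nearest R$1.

Preferred dividends are paid after tax, so their pre-tax equivalent is R$272,000 ÷ (1 − 0.21) = R$344,303.80.
Financial break-even EBIT = interest + D_p ÷ (1 − t) = R$457,000 + R$344,303.80 = R$801,303.80.

R$801,304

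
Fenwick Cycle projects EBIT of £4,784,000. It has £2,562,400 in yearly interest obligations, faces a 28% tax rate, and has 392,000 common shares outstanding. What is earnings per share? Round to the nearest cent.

Interest = £2,562,400.00, so EBT = £4,784,000 − £2,562,400.00 = £2,221,600.00.
Net income = £2,221,600.00 × (1 − 0.28) = £1,599,552.00.
Per share: £1,599,552.00 / 392,000 shares = £4.08.

£4.08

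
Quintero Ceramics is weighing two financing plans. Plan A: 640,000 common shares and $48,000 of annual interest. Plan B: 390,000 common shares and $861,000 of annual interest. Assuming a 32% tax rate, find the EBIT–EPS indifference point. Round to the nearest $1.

$2,129,280

Set EPS_A = EPS_B: (EBIT − $48,000)(1 − 0.32) ÷ 640,000 = (EBIT − $861,000)(1 − 0.32) ÷ 390,000.
Cancelling (1 − t) and cross-multiplying: 390,000·(EBIT − 48,000) = 640,000·(EBIT − 861,000).
EBIT × (640,000 − 390,000) = 861,000 × 640,000 − 48,000 × 390,000 = 532,320,000,000, so EBIT = 532,320,000,000 ÷ 250,000 = 2,129,280.00.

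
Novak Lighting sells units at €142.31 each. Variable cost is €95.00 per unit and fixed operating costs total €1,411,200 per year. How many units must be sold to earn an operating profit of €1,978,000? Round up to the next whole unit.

Each unit contributes €142.31 − €95.00 = €47.31.
Units = (FC + target) / CM = (€1,411,200 + €1,978,000) / €47.31 = 71,638.13, so 71,639 units.

71,639 units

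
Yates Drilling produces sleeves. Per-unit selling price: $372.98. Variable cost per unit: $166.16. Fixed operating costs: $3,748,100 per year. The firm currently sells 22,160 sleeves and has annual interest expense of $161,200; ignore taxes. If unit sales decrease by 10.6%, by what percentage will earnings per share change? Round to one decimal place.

-72.1%

At 22,160 units, contribution = 22,160 × $206.82 = $4,583,131.20.
Subtracting fixed costs: EBIT = $4,583,131.20 − $3,748,100 = $835,031.20.
After interest of $161,200.00, pre-tax earnings = $673,831.20.
DCL = total CM / (EBIT − I) = $4,583,131.20 / $673,831.20 = 6.8016.
%ΔEPS = DCL × %ΔSales = 6.8016 × -10.6% = -72.1%.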